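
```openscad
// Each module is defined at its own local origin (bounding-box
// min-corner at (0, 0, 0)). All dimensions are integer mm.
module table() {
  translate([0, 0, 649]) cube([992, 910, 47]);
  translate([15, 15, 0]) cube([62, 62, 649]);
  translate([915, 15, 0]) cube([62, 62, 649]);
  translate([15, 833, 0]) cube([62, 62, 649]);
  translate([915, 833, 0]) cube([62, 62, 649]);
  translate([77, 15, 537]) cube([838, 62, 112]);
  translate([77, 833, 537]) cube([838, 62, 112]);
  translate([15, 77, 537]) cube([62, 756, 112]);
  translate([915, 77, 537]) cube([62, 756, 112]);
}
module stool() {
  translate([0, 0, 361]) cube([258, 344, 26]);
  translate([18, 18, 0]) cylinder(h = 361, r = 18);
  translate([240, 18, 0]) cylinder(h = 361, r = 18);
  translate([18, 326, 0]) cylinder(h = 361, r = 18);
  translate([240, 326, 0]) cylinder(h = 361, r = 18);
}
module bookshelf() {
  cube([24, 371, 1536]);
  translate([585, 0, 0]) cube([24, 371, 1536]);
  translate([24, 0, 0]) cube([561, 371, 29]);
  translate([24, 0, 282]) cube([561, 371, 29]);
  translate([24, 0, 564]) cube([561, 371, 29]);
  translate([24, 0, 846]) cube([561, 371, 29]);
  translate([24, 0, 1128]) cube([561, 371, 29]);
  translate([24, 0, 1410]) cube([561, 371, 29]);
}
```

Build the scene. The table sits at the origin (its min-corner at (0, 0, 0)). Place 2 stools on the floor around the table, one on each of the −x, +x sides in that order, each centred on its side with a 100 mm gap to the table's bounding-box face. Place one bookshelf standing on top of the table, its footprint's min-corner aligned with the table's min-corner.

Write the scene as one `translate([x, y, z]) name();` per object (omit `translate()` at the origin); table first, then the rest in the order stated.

table();
translate([-358, 283, 0]) stool();
translate([1092, 283, 0]) stool();
translate([0, 0, 696]) bookshelf();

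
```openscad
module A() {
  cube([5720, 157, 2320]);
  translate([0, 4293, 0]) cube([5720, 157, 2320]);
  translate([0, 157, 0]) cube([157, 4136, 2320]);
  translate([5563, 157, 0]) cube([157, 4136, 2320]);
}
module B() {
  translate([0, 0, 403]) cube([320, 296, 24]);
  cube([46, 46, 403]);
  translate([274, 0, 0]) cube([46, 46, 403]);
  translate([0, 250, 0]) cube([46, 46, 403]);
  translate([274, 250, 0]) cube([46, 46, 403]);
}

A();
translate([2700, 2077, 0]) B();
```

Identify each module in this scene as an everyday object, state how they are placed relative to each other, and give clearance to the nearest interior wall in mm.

A is a house frame. B is a stool. The stool sits inside the house frame, centred. The clearance to the nearest interior wall is 1920 mm.

Clearances: x = 2543, y = 1920; minimum 1920 mm.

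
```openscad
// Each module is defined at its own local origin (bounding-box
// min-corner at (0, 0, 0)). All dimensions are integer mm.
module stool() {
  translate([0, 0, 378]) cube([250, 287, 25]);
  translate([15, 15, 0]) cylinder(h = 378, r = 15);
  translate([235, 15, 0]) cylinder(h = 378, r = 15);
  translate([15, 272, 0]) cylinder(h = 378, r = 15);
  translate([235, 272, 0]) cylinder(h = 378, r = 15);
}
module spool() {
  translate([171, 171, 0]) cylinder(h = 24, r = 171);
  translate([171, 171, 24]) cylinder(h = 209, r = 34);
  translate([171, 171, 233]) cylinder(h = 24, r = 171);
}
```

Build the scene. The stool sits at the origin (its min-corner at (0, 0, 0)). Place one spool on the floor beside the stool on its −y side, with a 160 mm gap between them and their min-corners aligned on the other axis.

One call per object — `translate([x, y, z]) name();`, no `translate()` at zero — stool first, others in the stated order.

stool();
translate([0, -502, 0]) spool();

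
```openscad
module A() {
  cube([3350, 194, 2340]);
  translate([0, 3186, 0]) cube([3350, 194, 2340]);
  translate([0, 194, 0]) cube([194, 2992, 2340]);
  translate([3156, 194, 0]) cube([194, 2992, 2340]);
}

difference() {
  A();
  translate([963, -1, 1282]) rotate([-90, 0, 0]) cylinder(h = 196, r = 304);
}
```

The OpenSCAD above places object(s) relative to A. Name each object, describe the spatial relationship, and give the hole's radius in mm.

The subtracted cylinder has r = 304 mm.

A is a house frame. The house frame has a circular hole through its front wall. The hole's radius is 304 mm.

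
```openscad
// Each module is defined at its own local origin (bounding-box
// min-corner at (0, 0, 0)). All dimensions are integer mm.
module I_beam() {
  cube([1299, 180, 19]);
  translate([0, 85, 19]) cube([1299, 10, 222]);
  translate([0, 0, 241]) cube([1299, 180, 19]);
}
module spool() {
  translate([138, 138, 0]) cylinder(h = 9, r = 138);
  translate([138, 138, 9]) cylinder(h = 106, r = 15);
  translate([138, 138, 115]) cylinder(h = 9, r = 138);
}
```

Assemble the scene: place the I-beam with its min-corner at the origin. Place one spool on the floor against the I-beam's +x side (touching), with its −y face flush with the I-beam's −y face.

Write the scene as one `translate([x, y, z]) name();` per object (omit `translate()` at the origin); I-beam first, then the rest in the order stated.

I_beam();
translate([1299, 0, 0]) spool();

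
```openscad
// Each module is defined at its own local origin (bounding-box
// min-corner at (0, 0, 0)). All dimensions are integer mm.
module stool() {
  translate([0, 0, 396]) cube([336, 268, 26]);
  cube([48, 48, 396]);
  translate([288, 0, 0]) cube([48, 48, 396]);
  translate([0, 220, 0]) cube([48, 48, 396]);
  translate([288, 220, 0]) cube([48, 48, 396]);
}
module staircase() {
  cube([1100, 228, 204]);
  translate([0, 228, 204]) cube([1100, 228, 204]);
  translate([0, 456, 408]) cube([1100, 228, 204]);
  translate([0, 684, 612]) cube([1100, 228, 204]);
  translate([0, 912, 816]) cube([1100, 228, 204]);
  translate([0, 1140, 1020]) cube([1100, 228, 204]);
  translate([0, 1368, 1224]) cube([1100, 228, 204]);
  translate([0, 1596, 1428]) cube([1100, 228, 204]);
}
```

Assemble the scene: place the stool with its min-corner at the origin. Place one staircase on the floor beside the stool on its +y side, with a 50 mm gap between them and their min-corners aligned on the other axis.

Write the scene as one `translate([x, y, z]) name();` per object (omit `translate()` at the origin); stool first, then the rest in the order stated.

stool();
translate([0, 318, 0]) staircase();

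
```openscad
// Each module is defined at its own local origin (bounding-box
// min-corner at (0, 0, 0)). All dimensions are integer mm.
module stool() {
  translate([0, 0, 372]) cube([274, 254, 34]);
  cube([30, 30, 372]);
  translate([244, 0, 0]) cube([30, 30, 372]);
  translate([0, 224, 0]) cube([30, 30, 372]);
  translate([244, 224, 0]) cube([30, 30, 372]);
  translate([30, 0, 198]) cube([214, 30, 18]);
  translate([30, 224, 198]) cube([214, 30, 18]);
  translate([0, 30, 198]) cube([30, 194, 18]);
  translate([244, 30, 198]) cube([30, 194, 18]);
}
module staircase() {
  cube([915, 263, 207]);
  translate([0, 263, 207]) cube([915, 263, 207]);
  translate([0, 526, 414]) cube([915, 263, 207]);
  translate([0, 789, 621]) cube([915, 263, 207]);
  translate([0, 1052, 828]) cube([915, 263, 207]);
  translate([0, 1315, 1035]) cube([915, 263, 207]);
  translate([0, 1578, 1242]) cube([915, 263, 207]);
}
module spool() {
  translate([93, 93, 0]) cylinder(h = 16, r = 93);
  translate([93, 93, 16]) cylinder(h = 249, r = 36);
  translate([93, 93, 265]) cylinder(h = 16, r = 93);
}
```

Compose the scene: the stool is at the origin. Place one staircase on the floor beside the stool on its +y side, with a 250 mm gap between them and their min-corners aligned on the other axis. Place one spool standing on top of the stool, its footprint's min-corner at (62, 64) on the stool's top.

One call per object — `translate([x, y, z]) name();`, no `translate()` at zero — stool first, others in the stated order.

stool();
translate([0, 504, 0]) staircase();
translate([62, 64, 406]) spool();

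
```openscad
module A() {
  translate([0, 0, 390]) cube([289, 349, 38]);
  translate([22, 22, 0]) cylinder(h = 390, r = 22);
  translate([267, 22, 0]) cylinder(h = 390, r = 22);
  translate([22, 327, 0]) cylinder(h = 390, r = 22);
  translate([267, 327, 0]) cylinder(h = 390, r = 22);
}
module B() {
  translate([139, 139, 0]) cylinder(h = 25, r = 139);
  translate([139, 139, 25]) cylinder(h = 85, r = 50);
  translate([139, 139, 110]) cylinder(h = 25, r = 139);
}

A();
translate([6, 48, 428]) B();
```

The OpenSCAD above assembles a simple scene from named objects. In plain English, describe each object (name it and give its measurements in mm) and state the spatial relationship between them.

A is a four-legged stool. The seat is a 289×349×38 mm slab whose top surface is at z = 428 mm; four round legs, each 44 mm in diameter, run from the floor (z = 0) to the underside of the seat, each leg's axis is inset half a diameter from the nearest pair of seat edges (so the leg's bounding box is flush with the corner).

B is a spool: two coaxial disc flanges of radius 139 mm and thickness 25 mm, joined by a core cylinder of radius 50 mm and height 85 mm. The lower flange rests on z = 0 and the three cylinders share a vertical axis.

The spool is on top of the stool.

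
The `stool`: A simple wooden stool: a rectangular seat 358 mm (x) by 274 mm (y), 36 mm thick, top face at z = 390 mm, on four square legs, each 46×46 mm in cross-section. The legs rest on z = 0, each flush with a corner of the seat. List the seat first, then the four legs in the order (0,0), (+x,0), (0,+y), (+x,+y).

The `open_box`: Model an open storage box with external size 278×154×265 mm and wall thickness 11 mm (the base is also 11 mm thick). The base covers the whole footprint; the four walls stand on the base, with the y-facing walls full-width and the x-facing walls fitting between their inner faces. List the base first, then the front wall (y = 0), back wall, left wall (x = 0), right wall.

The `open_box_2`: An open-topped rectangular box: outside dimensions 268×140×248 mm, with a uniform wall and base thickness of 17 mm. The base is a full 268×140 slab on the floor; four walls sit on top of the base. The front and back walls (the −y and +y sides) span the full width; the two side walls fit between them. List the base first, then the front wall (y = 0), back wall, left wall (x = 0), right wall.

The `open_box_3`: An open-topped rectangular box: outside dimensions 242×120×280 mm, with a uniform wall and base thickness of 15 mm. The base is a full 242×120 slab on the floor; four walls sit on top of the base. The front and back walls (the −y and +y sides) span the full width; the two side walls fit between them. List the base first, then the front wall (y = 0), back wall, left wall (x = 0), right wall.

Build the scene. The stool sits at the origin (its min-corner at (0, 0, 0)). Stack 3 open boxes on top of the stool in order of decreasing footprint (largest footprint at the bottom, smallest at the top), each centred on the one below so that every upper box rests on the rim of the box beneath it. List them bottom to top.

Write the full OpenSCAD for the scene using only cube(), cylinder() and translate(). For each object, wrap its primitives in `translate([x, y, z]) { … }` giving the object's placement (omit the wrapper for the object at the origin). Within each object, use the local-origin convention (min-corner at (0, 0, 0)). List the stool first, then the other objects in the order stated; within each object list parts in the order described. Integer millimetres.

translate([0, 0, 354]) cube([358, 274, 36]);
cube([46, 46, 354]);
translate([312, 0, 0]) cube([46, 46, 354]);
translate([0, 228, 0]) cube([46, 46, 354]);
translate([312, 228, 0]) cube([46, 46, 354]);
translate([40, 60, 390]) {
  cube([278, 154, 11]);
  translate([0, 0, 11]) cube([278, 11, 254]);
  translate([0, 143, 11]) cube([278, 11, 254]);
  translate([0, 11, 11]) cube([11, 132, 254]);
  translate([267, 11, 11]) cube([11, 132, 254]);
}
translate([45, 67, 655]) {
  cube([268, 140, 17]);
  translate([0, 0, 17]) cube([268, 17, 231]);
  translate([0, 123, 17]) cube([268, 17, 231]);
  translate([0, 17, 17]) cube([17, 106, 231]);
  translate([251, 17, 17]) cube([17, 106, 231]);
}
translate([58, 77, 903]) {
  cube([242, 120, 15]);
  translate([0, 0, 15]) cube([242, 15, 265]);
  translate([0, 105, 15]) cube([242, 15, 265]);
  translate([0, 15, 15]) cube([15, 90, 265]);
  translate([227, 15, 15]) cube([15, 90, 265]);
}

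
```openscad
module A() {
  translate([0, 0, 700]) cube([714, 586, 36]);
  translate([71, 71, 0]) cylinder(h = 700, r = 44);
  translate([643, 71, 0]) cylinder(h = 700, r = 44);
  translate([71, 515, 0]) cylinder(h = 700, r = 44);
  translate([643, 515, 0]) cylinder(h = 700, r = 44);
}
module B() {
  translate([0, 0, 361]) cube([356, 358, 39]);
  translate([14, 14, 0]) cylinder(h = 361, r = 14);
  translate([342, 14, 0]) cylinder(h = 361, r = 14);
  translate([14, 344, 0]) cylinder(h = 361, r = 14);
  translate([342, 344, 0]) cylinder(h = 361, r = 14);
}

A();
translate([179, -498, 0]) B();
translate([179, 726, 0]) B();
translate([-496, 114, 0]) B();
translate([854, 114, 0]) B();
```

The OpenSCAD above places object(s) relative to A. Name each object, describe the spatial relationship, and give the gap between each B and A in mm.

Each stool's nearest face is 140 mm from the table's bounding box.

A is a table. B is a stool. Four stools sit around the table at the −y, +y, −x, +x sides. The gap between each stool and the table is 140 mm.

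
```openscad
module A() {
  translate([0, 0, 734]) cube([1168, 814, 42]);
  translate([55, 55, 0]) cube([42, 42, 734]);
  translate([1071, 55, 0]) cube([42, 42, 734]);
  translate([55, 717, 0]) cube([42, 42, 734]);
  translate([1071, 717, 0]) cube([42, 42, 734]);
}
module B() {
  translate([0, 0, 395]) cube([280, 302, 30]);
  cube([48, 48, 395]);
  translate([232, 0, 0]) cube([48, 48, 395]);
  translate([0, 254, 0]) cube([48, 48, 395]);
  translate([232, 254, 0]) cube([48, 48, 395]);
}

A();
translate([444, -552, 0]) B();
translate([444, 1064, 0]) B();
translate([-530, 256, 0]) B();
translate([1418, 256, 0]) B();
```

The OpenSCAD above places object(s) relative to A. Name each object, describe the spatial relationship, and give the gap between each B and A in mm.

Each stool's nearest face is 250 mm from the table's bounding box.

A is a table. B is a stool. Four stools sit around the table at the −y, +y, −x, +x sides. The gap between each stool and the table is 250 mm.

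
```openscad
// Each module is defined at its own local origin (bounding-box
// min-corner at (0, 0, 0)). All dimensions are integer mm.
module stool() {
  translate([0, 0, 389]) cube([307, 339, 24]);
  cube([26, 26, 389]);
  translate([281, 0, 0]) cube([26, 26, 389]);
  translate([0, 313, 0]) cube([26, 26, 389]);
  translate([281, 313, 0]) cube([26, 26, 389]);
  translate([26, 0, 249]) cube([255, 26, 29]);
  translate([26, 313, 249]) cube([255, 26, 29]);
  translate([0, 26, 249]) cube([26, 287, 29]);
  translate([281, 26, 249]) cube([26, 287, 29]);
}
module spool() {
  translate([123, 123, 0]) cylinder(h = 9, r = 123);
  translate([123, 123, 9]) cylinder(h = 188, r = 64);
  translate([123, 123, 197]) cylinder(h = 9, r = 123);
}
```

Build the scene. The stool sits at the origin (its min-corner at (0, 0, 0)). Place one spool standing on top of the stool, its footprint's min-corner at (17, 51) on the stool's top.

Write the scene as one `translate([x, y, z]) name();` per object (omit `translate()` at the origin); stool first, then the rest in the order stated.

stool();
translate([17, 51, 413]) spool();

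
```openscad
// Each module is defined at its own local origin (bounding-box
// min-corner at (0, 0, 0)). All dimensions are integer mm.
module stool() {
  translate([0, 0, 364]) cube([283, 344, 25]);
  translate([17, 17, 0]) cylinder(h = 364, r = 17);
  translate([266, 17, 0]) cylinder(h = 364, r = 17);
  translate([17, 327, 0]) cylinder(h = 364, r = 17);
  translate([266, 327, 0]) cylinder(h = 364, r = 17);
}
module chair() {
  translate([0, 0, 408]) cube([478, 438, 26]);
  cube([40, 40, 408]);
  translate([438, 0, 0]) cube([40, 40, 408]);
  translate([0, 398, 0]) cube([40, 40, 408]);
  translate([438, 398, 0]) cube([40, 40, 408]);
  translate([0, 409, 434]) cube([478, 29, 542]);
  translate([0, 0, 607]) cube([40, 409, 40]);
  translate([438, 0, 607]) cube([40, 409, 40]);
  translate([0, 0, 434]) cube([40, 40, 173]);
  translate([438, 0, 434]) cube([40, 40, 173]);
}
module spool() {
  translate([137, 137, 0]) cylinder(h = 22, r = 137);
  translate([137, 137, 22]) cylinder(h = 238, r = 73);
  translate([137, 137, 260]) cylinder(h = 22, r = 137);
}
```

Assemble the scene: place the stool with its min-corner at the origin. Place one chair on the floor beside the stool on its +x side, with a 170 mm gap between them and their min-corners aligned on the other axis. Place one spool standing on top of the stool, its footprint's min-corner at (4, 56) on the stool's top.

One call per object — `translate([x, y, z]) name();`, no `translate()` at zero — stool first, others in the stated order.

stool();
translate([453, 0, 0]) chair();
translate([4, 56, 389]) spool();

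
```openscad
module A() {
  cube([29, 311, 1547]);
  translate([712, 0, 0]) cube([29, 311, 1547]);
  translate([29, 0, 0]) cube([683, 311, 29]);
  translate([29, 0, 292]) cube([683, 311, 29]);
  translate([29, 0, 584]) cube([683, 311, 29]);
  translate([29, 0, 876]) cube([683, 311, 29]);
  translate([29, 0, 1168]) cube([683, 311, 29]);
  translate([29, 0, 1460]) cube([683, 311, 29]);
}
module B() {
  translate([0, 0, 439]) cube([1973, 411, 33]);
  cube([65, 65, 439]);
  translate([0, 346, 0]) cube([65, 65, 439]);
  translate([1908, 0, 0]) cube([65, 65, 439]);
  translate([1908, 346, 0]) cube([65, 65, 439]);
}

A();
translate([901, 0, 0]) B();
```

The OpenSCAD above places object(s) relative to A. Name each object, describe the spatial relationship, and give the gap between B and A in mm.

The bench's nearest face is 160 mm from the bookshelf's +x face.

A is a bookshelf. B is a bench. The bench is on the floor beside the bookshelf on its +x side. The gap between the bench and the bookshelf is 160 mm.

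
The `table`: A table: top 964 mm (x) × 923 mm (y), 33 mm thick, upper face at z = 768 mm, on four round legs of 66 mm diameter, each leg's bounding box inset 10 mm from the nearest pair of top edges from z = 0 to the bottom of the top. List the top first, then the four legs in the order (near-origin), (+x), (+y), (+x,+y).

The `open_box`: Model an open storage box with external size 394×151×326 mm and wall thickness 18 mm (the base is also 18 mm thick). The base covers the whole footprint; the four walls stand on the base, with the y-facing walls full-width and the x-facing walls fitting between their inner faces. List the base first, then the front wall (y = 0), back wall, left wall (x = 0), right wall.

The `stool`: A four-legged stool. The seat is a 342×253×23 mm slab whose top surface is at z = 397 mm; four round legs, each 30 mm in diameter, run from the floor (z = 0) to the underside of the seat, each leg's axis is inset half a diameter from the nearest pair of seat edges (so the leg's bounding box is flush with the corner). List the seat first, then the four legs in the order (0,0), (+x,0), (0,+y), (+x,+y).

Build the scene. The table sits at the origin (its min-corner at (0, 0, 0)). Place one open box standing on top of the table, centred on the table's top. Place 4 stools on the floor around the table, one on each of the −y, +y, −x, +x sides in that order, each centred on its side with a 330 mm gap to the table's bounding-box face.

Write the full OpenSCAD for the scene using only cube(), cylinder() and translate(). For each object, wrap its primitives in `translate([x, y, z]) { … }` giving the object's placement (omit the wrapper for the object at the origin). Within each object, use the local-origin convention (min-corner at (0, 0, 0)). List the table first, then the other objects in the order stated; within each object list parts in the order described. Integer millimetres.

translate([0, 0, 735]) cube([964, 923, 33]);
translate([43, 43, 0]) cylinder(h = 735, r = 33);
translate([921, 43, 0]) cylinder(h = 735, r = 33);
translate([43, 880, 0]) cylinder(h = 735, r = 33);
translate([921, 880, 0]) cylinder(h = 735, r = 33);
translate([285, 386, 768]) {
  cube([394, 151, 18]);
  translate([0, 0, 18]) cube([394, 18, 308]);
  translate([0, 133, 18]) cube([394, 18, 308]);
  translate([0, 18, 18]) cube([18, 115, 308]);
  translate([376, 18, 18]) cube([18, 115, 308]);
}
translate([311, -583, 0]) {
  translate([0, 0, 374]) cube([342, 253, 23]);
  translate([15, 15, 0]) cylinder(h = 374, r = 15);
  translate([327, 15, 0]) cylinder(h = 374, r = 15);
  translate([15, 238, 0]) cylinder(h = 374, r = 15);
  translate([327, 238, 0]) cylinder(h = 374, r = 15);
}
translate([311, 1253, 0]) {
  translate([0, 0, 374]) cube([342, 253, 23]);
  translate([15, 15, 0]) cylinder(h = 374, r = 15);
  translate([327, 15, 0]) cylinder(h = 374, r = 15);
  translate([15, 238, 0]) cylinder(h = 374, r = 15);
  translate([327, 238, 0]) cylinder(h = 374, r = 15);
}
translate([-672, 335, 0]) {
  translate([0, 0, 374]) cube([342, 253, 23]);
  translate([15, 15, 0]) cylinder(h = 374, r = 15);
  translate([327, 15, 0]) cylinder(h = 374, r = 15);
  translate([15, 238, 0]) cylinder(h = 374, r = 15);
  translate([327, 238, 0]) cylinder(h = 374, r = 15);
}
translate([1294, 335, 0]) {
  translate([0, 0, 374]) cube([342, 253, 23]);
  translate([15, 15, 0]) cylinder(h = 374, r = 15);
  translate([327, 15, 0]) cylinder(h = 374, r = 15);
  translate([15, 238, 0]) cylinder(h = 374, r = 15);
  translate([327, 238, 0]) cylinder(h = 374, r = 15);
}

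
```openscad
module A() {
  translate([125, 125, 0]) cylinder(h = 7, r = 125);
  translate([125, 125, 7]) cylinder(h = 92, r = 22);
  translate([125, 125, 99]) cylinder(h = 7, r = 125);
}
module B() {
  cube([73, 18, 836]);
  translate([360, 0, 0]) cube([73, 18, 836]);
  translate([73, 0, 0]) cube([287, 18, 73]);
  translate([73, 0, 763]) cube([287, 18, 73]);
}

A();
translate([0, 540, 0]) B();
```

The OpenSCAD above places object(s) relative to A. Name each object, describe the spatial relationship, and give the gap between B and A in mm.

The picture frame's nearest face is 290 mm from the spool's +y face.

A is a spool. B is a picture frame. The picture frame is on the floor beside the spool on its +y side. The gap between the picture frame and the spool is 290 mm.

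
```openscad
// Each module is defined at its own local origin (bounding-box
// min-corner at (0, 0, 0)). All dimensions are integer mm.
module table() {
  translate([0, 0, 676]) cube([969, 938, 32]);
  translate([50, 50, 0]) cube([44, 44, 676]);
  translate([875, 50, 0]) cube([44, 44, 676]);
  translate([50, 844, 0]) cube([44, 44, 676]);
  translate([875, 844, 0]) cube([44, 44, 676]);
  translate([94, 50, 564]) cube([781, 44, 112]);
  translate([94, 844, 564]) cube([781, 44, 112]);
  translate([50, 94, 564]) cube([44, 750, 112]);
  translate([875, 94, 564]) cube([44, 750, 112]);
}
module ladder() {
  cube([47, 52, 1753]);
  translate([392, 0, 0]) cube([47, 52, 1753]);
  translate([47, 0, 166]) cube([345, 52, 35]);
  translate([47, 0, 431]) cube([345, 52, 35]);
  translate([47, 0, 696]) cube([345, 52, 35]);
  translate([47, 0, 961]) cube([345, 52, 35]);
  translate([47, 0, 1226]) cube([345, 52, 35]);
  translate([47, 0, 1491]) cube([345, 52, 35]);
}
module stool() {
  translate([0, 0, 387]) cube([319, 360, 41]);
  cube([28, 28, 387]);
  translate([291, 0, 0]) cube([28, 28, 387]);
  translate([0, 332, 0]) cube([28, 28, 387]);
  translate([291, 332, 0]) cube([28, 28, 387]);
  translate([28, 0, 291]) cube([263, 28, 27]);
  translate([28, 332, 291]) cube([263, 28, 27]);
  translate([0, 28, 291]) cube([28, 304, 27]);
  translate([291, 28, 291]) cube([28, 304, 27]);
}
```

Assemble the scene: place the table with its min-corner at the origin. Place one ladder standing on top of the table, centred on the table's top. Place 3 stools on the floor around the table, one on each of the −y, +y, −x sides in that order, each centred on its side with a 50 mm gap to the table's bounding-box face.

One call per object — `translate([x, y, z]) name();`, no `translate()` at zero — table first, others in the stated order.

table();
translate([265, 443, 708]) ladder();
translate([325, -410, 0]) stool();
translate([325, 988, 0]) stool();
translate([-369, 289, 0]) stool();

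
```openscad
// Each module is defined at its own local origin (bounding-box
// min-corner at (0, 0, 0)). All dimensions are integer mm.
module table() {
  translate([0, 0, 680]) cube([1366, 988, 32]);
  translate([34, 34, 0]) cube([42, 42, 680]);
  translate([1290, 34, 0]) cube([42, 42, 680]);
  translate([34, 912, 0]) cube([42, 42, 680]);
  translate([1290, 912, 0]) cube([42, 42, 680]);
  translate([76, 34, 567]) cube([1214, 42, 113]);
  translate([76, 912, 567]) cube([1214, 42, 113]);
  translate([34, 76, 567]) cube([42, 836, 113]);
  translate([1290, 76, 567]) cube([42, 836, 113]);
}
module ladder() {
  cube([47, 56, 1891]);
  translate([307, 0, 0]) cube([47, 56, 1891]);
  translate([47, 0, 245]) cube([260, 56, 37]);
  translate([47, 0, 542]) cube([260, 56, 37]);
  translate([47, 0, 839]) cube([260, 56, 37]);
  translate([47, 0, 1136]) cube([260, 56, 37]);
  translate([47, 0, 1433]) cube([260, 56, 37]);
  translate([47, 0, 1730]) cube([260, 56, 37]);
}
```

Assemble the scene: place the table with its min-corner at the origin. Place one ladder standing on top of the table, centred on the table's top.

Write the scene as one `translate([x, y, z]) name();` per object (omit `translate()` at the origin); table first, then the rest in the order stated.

table();
translate([506, 466, 712]) ladder();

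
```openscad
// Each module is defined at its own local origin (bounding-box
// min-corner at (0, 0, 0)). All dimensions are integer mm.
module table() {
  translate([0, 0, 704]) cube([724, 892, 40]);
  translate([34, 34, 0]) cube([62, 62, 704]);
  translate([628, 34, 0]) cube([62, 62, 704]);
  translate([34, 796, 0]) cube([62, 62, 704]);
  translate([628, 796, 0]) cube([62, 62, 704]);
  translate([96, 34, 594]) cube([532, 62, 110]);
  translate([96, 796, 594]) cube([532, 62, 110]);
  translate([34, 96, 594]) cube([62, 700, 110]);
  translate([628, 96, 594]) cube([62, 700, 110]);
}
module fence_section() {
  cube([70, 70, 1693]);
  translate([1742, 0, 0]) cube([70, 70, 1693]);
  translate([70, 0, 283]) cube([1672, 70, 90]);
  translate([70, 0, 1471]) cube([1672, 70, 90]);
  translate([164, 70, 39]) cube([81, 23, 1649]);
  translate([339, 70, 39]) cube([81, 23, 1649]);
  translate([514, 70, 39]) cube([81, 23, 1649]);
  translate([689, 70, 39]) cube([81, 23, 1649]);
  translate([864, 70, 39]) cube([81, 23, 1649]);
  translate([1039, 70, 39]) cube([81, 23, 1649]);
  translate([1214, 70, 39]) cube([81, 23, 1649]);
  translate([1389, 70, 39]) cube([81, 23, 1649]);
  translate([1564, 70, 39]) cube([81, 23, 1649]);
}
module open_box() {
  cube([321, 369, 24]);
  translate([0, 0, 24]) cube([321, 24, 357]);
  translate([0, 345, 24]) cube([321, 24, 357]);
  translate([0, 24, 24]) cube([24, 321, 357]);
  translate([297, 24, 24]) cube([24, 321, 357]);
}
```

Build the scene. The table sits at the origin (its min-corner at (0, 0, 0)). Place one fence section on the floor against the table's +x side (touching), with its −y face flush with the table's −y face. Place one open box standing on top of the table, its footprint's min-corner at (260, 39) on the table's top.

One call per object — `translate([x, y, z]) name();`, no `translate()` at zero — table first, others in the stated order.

table();
translate([724, 0, 0]) fence_section();
translate([260, 39, 744]) open_box();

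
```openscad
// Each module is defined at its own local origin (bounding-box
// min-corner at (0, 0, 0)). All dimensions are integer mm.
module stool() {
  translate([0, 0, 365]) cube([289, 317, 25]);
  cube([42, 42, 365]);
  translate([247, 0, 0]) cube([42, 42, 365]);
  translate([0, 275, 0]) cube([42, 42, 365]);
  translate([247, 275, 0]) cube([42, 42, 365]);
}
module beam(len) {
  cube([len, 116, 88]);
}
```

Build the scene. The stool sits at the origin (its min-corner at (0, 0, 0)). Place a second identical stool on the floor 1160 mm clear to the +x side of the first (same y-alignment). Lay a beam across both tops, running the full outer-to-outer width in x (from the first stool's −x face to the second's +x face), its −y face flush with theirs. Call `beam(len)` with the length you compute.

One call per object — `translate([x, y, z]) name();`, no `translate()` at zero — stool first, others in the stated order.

stool();
translate([1449, 0, 0]) stool();
translate([0, 0, 390]) beam(1738);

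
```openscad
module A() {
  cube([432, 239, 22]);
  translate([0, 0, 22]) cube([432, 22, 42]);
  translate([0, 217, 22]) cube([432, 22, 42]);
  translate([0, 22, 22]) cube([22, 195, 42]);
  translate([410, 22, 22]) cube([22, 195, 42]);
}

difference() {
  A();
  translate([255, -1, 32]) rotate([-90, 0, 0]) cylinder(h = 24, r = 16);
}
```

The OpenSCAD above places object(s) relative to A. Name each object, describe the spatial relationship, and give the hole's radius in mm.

The subtracted cylinder has r = 16 mm.

A is an open box. The open box has a circular hole through its front wall. The hole's radius is 16 mm.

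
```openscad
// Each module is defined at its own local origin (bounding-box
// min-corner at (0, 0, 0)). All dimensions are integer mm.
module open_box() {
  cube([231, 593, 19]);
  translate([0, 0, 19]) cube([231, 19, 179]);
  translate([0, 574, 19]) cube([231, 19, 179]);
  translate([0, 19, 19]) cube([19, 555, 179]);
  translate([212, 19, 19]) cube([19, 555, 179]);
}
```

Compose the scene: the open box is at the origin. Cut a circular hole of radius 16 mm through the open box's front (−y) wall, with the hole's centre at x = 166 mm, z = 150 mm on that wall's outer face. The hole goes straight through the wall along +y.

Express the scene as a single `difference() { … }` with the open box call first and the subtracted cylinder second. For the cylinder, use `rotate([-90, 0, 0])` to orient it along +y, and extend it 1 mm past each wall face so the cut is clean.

difference() {
  open_box();
  translate([166, -1, 150]) rotate([-90, 0, 0]) cylinder(h = 21, r = 16);
}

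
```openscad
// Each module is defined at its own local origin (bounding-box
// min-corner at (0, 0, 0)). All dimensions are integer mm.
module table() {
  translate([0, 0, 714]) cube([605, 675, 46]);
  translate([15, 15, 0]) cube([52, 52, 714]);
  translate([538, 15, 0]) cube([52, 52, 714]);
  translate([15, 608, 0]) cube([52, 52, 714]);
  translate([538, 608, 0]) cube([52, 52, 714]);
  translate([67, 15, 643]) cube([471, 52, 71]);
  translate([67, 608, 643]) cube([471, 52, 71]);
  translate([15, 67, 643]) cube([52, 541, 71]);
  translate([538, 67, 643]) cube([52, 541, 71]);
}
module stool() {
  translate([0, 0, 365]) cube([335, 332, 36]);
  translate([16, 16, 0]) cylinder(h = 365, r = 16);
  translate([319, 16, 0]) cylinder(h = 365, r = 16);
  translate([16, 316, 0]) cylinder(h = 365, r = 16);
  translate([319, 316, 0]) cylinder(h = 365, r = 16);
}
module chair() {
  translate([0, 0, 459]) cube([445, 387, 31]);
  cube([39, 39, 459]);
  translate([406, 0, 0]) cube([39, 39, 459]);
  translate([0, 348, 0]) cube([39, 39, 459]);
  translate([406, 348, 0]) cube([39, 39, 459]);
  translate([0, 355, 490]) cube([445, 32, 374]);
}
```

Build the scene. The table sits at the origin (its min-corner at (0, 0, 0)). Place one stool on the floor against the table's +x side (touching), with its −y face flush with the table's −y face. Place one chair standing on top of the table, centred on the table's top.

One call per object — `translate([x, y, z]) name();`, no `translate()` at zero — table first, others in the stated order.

table();
translate([605, 0, 0]) stool();
translate([80, 144, 760]) chair();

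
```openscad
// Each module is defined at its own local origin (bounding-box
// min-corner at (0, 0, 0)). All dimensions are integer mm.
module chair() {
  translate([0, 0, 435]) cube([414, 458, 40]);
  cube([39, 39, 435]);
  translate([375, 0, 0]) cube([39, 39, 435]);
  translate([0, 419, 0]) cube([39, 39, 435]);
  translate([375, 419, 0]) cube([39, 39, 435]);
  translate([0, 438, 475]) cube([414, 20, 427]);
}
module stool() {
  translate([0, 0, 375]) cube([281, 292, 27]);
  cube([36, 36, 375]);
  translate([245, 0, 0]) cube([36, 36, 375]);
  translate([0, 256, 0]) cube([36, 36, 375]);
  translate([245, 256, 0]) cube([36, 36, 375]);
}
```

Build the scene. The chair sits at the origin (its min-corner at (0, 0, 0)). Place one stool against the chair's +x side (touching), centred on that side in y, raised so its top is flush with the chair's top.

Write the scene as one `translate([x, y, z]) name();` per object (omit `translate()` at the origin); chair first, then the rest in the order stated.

chair();
translate([414, 83, 500]) stool();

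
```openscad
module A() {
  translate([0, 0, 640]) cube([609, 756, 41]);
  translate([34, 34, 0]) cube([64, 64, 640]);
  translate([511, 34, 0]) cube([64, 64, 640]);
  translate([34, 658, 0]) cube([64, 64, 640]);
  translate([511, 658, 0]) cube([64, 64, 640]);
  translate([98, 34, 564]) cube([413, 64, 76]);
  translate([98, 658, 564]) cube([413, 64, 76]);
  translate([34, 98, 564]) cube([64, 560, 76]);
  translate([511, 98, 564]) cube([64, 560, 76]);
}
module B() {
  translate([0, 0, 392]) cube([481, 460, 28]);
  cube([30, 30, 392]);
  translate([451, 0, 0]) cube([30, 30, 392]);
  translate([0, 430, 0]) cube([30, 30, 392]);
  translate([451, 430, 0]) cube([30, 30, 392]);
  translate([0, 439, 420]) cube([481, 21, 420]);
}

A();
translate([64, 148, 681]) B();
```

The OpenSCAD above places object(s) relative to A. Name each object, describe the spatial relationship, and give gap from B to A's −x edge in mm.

A is a table. B is a chair. The chair is on top of the table, centred. The gap from the chair to the table's −x edge is 64 mm.

The chair's min-x is at 64; the table's min-x is 0; gap = 64 mm.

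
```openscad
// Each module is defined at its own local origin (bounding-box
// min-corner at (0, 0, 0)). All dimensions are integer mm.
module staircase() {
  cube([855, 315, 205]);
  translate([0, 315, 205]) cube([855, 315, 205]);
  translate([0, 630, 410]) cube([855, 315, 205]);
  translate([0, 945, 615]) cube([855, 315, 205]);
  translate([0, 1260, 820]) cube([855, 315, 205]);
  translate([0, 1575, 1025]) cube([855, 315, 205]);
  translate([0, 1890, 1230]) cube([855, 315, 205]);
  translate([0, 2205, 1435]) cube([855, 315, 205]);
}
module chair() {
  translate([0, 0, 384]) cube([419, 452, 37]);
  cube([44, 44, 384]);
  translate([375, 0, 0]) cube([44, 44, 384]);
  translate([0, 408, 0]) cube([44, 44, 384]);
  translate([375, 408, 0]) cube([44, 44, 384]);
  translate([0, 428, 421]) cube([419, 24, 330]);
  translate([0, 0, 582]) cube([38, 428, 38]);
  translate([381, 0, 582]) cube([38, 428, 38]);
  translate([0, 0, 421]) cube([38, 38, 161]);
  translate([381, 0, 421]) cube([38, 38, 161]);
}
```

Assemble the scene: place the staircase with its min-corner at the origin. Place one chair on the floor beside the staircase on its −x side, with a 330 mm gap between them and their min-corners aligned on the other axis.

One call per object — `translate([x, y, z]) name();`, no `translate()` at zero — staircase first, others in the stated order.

staircase();
translate([-749, 0, 0]) chair();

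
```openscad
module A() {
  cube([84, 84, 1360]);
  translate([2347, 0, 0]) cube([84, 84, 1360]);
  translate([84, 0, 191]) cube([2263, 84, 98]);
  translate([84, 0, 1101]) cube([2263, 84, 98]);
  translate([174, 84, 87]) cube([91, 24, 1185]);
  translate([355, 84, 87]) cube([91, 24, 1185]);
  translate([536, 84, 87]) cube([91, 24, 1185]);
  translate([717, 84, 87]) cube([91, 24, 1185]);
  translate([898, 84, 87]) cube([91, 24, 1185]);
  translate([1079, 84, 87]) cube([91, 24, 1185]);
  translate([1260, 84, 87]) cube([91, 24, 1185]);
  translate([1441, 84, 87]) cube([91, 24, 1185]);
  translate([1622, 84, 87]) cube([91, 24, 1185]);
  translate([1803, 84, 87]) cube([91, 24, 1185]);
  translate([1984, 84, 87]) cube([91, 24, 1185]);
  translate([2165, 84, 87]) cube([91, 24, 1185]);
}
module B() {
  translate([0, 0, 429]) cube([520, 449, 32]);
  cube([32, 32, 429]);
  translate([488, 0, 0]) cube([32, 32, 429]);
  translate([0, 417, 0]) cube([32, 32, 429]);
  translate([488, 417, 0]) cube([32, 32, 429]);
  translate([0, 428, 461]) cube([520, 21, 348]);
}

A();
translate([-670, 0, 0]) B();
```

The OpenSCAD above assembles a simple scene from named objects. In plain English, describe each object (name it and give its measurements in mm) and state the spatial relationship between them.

A is a fence section. Two 84×84 mm posts, 1360 mm tall, stand on the floor with a clear span of 2263 mm between their inner faces. Two horizontal rails of 84×98 mm section span the gap between the posts with their undersides at z = 191 mm and z = 1101 mm, flush with the posts' −y face. 12 pickets, each 91 mm wide, 24 mm thick and 1185 mm tall, are fixed to the +y face of the rails with their bottoms at z = 87 mm, evenly spaced across the span with equal gaps (rounded down to the nearest mm) at the −x end and between each pair — any rounding remainder accumulates at the +x end.

B is a chair. The seat is a 520×449×32 mm slab with its top at z = 461 mm, on four 32×32 mm corner legs (flush with the seat edges, standing on z = 0). A flat backrest 21 mm thick, 348 mm tall, spans the full seat width and rises from the seat top along its +y edge, rear face flush with the rear of the seat.

The chair is on the floor beside the fence section on its −x side.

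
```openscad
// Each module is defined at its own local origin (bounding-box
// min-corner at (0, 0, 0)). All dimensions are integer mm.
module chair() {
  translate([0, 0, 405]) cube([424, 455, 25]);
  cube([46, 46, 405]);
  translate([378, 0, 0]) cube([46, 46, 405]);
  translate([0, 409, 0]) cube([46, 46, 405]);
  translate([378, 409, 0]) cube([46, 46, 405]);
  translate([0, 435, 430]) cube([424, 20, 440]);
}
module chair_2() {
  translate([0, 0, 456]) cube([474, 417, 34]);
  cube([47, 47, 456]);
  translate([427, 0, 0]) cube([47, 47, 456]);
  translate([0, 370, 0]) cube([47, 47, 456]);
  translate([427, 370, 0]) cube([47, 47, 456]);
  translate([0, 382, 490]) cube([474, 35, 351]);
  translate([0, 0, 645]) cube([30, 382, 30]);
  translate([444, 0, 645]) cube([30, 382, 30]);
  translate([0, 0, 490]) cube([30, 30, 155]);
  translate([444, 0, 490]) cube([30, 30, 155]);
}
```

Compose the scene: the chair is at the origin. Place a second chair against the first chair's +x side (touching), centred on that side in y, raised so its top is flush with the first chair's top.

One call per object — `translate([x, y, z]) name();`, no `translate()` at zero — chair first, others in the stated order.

chair();
translate([424, 19, 29]) chair_2();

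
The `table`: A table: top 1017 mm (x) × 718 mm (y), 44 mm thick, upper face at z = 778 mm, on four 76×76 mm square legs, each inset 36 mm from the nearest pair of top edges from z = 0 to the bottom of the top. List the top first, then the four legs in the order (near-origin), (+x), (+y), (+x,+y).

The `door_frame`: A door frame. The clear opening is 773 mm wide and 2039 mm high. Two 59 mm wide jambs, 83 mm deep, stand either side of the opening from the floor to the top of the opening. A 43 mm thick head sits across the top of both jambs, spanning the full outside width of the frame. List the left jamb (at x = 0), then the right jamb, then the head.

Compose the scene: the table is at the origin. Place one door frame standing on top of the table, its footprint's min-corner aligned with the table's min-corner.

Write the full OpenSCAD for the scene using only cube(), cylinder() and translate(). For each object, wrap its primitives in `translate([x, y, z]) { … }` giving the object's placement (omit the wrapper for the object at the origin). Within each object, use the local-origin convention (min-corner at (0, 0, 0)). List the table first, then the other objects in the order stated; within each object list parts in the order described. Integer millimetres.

translate([0, 0, 734]) cube([1017, 718, 44]);
translate([36, 36, 0]) cube([76, 76, 734]);
translate([905, 36, 0]) cube([76, 76, 734]);
translate([36, 606, 0]) cube([76, 76, 734]);
translate([905, 606, 0]) cube([76, 76, 734]);
translate([0, 0, 778]) {
  cube([59, 83, 2039]);
  translate([832, 0, 0]) cube([59, 83, 2039]);
  translate([0, 0, 2039]) cube([891, 83, 43]);
}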